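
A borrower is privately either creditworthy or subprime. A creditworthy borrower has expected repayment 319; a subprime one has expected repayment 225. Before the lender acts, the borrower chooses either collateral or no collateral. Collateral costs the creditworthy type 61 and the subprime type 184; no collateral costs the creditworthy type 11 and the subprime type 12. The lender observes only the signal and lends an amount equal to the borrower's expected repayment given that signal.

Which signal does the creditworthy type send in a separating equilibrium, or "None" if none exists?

collateral

Try creditworthy → collateral, subprime → no collateral:
  Under separation the lender infers type exactly: collateral → creditworthy (pays 319), no collateral → subprime (pays 225).
  Creditworthy: collateral gives 319 − 61 = 258; no collateral gives 225 − 11 = 214. No deviation. ✓
  Subprime: no collateral gives 225 − 12 = 213; collateral gives 319 − 184 = 135. No deviation. ✓
Both hold — the creditworthy type sends collateral.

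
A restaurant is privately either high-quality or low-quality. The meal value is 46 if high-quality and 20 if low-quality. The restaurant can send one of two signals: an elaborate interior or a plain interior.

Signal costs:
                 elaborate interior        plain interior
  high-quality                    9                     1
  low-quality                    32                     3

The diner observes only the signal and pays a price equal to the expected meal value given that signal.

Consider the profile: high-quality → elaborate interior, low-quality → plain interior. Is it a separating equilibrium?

Yes

If types separate, elaborate interior earns payment 46 and plain interior earns 20.
High-quality: elaborate interior gives 46 − 9 = 37; plain interior gives 20 − 1 = 19. No deviation. ✓
Low-quality: plain interior gives 20 − 3 = 17; elaborate interior gives 46 − 32 = 14. No deviation. ✓
Both incentive constraints hold.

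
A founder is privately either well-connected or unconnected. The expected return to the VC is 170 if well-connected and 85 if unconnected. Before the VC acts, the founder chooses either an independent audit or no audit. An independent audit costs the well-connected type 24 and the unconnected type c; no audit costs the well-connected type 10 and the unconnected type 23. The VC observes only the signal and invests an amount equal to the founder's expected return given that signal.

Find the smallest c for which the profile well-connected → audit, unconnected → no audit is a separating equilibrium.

108

Under separation: audit → well-connected (pays 170); no audit → unconnected (pays 85).
Well-connected: 170 − 24 = 146 ≥ 85 − 10 = 75. Holds regardless of c. ✓
Unconnected: 85 − 23 ≥ 170 − c, so c ≥ 170 − 62 = 108.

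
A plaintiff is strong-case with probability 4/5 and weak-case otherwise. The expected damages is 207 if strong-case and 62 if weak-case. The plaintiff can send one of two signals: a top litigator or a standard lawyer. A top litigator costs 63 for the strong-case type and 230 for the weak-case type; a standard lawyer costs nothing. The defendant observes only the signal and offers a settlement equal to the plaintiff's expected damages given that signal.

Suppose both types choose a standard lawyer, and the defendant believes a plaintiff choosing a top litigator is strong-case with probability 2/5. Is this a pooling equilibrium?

On the equilibrium path (standard lawyer) the defendant holds the prior 4/5 and pays 4/5·207 + 1/5·62 = 178. Off-path (top litigator) belief 2/5 gives 2/5·207 + 3/5·62 = 120.
Strong-case: standard lawyer gives 178 − 0 = 178; top litigator gives 120 − 63 = 57. Stays. ✓
Weak-case: standard lawyer gives 178 − 0 = 178; top litigator gives 120 − 230 = -110. Stays. ✓
Beliefs are Bayes-consistent on-path and both types best-respond.

Yes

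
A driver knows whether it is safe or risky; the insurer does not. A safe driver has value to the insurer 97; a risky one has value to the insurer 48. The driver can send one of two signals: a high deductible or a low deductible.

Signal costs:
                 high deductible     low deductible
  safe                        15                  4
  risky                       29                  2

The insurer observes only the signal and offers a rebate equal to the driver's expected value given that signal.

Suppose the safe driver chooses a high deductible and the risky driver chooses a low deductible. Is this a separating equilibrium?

No

Under separation the insurer infers type exactly: high deductible → safe (pays 97), low deductible → risky (pays 48).
Safe: high deductible gives 97 − 15 = 82; low deductible gives 48 − 4 = 44. No deviation. ✓
Risky: low deductible gives 48 − 2 = 46; high deductible gives 97 − 29 = 68. Would deviate. ✗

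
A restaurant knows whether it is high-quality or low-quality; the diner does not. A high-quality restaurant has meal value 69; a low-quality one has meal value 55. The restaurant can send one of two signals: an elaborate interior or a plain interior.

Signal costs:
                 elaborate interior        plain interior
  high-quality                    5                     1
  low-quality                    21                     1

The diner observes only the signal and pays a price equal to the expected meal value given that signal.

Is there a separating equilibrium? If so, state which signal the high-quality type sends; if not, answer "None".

Try high-quality → elaborate interior, low-quality → plain interior:
  If types separate, elaborate interior earns payment 69 and plain interior earns 55.
  High-quality: elaborate interior gives 69 − 5 = 64; plain interior gives 55 − 1 = 54. No deviation. ✓
  Low-quality: plain interior gives 55 − 1 = 54; elaborate interior gives 69 − 21 = 48. No deviation. ✓
Both hold — the high-quality type sends elaborate interior.

elaborate interior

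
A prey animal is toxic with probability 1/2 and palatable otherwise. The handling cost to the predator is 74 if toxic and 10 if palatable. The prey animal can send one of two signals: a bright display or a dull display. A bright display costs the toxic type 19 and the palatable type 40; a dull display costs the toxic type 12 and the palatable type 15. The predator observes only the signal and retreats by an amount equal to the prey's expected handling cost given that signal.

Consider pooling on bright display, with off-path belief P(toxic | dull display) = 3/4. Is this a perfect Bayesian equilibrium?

No

On the equilibrium path (bright display) the predator holds the prior 1/2 and pays 1/2·74 + 1/2·10 = 42. Off-path (dull display) belief 3/4 gives 3/4·74 + 1/4·10 = 58.
Toxic: bright display gives 42 − 19 = 23; dull display gives 58 − 12 = 46. Deviates. ✗
Palatable: bright display gives 42 − 40 = 2; dull display gives 58 − 15 = 43. Deviates. ✗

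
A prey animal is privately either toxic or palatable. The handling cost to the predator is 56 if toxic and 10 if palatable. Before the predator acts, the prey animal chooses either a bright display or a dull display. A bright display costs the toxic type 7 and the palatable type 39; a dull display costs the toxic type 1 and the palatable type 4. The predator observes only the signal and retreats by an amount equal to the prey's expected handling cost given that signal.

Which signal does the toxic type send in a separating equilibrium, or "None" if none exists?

None

Try toxic → bright display, palatable → dull display:
  Under separation the predator infers type exactly: bright display → toxic (pays 56), dull display → palatable (pays 10).
  Toxic: bright display gives 56 − 7 = 49; dull display gives 10 − 1 = 9. No deviation. ✓
  Palatable: dull display gives 10 − 4 = 6; bright display gives 56 − 39 = 17. Would deviate. ✗
Try toxic → dull display, palatable → bright display:
  Under separation the predator infers type exactly: dull display → toxic (pays 56), bright display → palatable (pays 10).
  Toxic: dull display gives 56 − 1 = 55; bright display gives 10 − 7 = 3. No deviation. ✓
  Palatable: bright display gives 10 − 39 = -29; dull display gives 56 − 4 = 52. Would deviate. ✗
Neither assignment is incentive-compatible.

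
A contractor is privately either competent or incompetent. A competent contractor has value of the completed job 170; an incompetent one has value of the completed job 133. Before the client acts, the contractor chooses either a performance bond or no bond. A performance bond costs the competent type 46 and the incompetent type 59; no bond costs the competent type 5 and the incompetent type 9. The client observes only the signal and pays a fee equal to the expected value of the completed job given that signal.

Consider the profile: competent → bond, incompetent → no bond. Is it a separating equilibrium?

If types separate, bond earns payment 170 and no bond earns 133.
Competent: bond gives 170 − 46 = 124; no bond gives 133 − 5 = 128. Would deviate. ✗
Incompetent: no bond gives 133 − 9 = 124; bond gives 170 − 59 = 111. No deviation. ✓

No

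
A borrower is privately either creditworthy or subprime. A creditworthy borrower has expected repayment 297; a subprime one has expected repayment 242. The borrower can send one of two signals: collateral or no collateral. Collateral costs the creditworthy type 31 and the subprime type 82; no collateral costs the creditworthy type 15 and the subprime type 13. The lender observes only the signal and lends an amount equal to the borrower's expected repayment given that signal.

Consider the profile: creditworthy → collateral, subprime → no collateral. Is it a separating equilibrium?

Yes

Under separation the lender infers type exactly: collateral → creditworthy (pays 297), no collateral → subprime (pays 242).
Creditworthy: collateral gives 297 − 31 = 266; no collateral gives 242 − 15 = 227. No deviation. ✓
Subprime: no collateral gives 242 − 13 = 229; collateral gives 297 − 82 = 215. No deviation. ✓
Both incentive constraints hold.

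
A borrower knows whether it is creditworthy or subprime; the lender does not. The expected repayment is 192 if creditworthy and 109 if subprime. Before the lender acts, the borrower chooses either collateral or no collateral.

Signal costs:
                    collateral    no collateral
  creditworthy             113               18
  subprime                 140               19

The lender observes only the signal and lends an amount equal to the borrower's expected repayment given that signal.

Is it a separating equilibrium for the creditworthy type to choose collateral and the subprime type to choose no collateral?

No

Under separation the lender infers type exactly: collateral → creditworthy (pays 192), no collateral → subprime (pays 109).
Creditworthy: collateral gives 192 − 113 = 79; no collateral gives 109 − 18 = 91. Would deviate. ✗
Subprime: no collateral gives 109 − 19 = 90; collateral gives 192 − 140 = 52. No deviation. ✓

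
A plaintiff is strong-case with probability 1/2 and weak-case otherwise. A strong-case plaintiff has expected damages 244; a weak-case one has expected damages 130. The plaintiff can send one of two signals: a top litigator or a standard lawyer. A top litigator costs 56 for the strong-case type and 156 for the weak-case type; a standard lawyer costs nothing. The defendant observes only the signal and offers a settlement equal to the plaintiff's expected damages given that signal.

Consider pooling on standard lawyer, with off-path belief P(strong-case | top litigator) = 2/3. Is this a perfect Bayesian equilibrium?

At the pooled signal (standard lawyer) the defendant holds the prior 1/2 and pays 1/2·244 + 1/2·130 = 187. Off-path (top litigator) belief 2/3 gives 2/3·244 + 1/3·130 = 206.
Strong-case: standard lawyer gives 187 − 0 = 187; top litigator gives 206 − 56 = 150. Stays. ✓
Weak-case: standard lawyer gives 187 − 0 = 187; top litigator gives 206 − 156 = 50. Stays. ✓

Yes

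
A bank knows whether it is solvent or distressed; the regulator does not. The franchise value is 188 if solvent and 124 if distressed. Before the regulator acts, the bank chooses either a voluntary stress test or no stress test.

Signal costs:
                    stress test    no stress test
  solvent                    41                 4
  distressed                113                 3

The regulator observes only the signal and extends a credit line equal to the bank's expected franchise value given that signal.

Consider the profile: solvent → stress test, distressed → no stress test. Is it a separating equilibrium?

If types separate, stress test earns payment 188 and no stress test earns 124.
Solvent: stress test gives 188 − 41 = 147; no stress test gives 124 − 4 = 120. No deviation. ✓
Distressed: no stress test gives 124 − 3 = 121; stress test gives 188 − 113 = 75. No deviation. ✓
Neither type gains from mimicking the other.

Yes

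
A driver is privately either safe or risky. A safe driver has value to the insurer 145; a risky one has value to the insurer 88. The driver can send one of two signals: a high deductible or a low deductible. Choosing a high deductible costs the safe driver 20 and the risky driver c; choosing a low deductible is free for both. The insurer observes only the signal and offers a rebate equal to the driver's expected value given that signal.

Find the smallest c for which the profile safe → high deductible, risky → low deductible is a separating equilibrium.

57

Under separation: high deductible → safe (pays 145); low deductible → risky (pays 88).
Safe: 145 − 20 = 125 ≥ 88 − 0 = 88. Holds regardless of c. ✓
Risky: 88 − 0 ≥ 145 − c, so c ≥ 145 − 88 = 57.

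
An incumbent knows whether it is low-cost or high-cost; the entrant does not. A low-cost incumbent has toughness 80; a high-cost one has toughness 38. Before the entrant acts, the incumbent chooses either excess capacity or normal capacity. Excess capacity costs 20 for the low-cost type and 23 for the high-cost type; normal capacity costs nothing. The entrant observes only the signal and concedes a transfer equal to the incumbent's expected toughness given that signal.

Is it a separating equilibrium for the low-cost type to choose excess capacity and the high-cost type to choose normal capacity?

No

If types separate, excess capacity earns payment 80 and normal capacity earns 38.
Low-cost: excess capacity gives 80 − 20 = 60; normal capacity gives 38 − 0 = 38. No deviation. ✓
High-cost: normal capacity gives 38 − 0 = 38; excess capacity gives 80 − 23 = 57. Would deviate. ✗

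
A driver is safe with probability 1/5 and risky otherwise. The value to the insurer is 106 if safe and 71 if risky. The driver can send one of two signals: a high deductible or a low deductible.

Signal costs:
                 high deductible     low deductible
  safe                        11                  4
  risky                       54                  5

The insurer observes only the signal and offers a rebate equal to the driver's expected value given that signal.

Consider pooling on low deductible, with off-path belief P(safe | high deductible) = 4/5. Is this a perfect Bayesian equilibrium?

No

At the pooled signal (low deductible) the insurer holds the prior 1/5 and pays 1/5·106 + 4/5·71 = 78. Off-path (high deductible) belief 4/5 gives 4/5·106 + 1/5·71 = 99.
Safe: low deductible gives 78 − 4 = 74; high deductible gives 99 − 11 = 88. Deviates. ✗
Risky: low deductible gives 78 − 5 = 73; high deductible gives 99 − 54 = 45. Stays. ✓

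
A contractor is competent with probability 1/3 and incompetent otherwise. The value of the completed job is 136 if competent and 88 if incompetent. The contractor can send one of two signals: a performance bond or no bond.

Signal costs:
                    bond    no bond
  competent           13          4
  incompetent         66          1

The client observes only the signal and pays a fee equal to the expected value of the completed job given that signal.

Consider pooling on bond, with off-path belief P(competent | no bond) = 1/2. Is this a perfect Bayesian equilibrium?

At the pooled signal (bond) the client holds the prior 1/3 and pays 1/3·136 + 2/3·88 = 104. Off-path (no bond) belief 1/2 gives 1/2·136 + 1/2·88 = 112.
Competent: bond gives 104 − 13 = 91; no bond gives 112 − 4 = 108. Deviates. ✗
Incompetent: bond gives 104 − 66 = 38; no bond gives 112 − 1 = 111. Deviates. ✗

No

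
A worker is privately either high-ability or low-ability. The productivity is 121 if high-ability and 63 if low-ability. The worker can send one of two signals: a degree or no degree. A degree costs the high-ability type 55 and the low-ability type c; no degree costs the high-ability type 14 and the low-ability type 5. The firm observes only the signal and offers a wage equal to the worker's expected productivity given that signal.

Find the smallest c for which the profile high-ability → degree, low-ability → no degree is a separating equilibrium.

Under separation: degree → high-ability (pays 121); no degree → low-ability (pays 63).
High-ability: 121 − 55 = 66 ≥ 63 − 14 = 49. Holds regardless of c. ✓
Low-ability: 63 − 5 ≥ 121 − c, so c ≥ 121 − 58 = 63.

63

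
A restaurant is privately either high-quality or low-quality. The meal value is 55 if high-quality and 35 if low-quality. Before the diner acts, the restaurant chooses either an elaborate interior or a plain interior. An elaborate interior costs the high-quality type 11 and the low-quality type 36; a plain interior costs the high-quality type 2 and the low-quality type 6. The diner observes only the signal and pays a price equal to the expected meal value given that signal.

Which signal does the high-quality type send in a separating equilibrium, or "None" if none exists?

elaborate interior

Try high-quality → elaborate interior, low-quality → plain interior:
  Under separation the diner infers type exactly: elaborate interior → high-quality (pays 55), plain interior → low-quality (pays 35).
  High-quality: elaborate interior gives 55 − 11 = 44; plain interior gives 35 − 2 = 33. No deviation. ✓
  Low-quality: plain interior gives 35 − 6 = 29; elaborate interior gives 55 − 36 = 19. No deviation. ✓
Both hold — the high-quality type sends elaborate interior.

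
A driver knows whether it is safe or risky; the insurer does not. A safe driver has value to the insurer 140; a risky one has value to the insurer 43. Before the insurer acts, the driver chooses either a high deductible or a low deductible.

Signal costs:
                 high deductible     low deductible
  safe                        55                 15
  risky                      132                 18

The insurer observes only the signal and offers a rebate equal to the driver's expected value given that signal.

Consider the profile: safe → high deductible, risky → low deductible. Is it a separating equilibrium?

Under separation the insurer infers type exactly: high deductible → safe (pays 140), low deductible → risky (pays 43).
Safe: high deductible gives 140 − 55 = 85; low deductible gives 43 − 15 = 28. No deviation. ✓
Risky: low deductible gives 43 − 18 = 25; high deductible gives 140 − 132 = 8. No deviation. ✓
Neither type gains from mimicking the other.

Yes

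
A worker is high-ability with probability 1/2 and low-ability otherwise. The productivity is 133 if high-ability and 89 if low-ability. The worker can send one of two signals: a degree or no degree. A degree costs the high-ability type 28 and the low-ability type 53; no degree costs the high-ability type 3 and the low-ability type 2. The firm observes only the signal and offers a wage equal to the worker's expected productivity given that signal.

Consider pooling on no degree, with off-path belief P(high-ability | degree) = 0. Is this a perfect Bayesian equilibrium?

Yes

At the pooled signal (no degree) the firm holds the prior 1/2 and pays 1/2·133 + 1/2·89 = 111. Off-path (degree) belief 0 gives 0·133 + 1·89 = 89.
High-ability: no degree gives 111 − 3 = 108; degree gives 89 − 28 = 61. Stays. ✓
Low-ability: no degree gives 111 − 2 = 109; degree gives 89 − 53 = 36. Stays. ✓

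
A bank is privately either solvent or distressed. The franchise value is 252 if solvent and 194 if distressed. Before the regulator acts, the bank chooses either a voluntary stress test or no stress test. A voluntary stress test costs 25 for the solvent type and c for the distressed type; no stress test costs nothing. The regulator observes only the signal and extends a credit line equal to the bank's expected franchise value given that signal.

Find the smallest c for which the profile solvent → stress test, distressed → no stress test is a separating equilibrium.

Under separation: stress test → solvent (pays 252); no stress test → distressed (pays 194).
Solvent: 252 − 25 = 227 ≥ 194 − 0 = 194. Holds regardless of c. ✓
Distressed: 194 − 0 ≥ 252 − c, so c ≥ 252 − 194 = 58.

58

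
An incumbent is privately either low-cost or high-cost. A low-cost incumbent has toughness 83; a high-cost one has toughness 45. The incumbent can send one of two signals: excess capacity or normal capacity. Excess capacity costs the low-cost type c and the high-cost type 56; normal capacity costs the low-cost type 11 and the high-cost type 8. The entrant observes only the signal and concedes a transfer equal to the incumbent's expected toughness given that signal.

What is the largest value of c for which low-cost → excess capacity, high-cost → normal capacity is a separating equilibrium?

Under separation: excess capacity → low-cost (pays 83); normal capacity → high-cost (pays 45).
High-cost: 45 − 8 = 37 ≥ 83 − 56 = 27. Holds regardless of c. ✓
Low-cost: 83 − c ≥ 45 − 11, so c ≤ 83 − 34 = 49.

49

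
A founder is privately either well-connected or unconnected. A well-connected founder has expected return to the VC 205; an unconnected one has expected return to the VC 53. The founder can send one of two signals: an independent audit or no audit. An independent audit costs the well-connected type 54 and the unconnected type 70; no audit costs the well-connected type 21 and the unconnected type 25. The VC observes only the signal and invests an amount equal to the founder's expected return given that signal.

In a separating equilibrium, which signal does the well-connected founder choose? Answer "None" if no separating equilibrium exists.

Try well-connected → audit, unconnected → no audit:
  If types separate, audit earns payment 205 and no audit earns 53.
  Well-connected: audit gives 205 − 54 = 151; no audit gives 53 − 21 = 32. No deviation. ✓
  Unconnected: no audit gives 53 − 25 = 28; audit gives 205 − 70 = 135. Would deviate. ✗
Try well-connected → no audit, unconnected → audit:
  If types separate, no audit earns payment 205 and audit earns 53.
  Well-connected: no audit gives 205 − 21 = 184; audit gives 53 − 54 = -1. No deviation. ✓
  Unconnected: audit gives 53 − 70 = -17; no audit gives 205 − 25 = 180. Would deviate. ✗
Neither assignment is incentive-compatible.

None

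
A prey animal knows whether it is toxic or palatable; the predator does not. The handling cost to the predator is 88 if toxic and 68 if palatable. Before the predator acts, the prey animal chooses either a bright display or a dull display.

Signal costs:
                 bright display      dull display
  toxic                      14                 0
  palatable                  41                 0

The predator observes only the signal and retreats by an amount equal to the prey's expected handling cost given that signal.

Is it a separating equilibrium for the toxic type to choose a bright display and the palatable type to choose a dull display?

If types separate, bright display earns payment 88 and dull display earns 68.
Toxic: bright display gives 88 − 14 = 74; dull display gives 68 − 0 = 68. No deviation. ✓
Palatable: dull display gives 68 − 0 = 68; bright display gives 88 − 41 = 47. No deviation. ✓
Both incentive constraints hold.

Yes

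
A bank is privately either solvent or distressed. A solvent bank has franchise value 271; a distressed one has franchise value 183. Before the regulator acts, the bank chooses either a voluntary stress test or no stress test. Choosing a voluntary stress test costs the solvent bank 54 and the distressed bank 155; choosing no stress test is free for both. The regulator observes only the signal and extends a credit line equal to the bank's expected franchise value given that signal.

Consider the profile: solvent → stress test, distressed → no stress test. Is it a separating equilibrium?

Yes

If types separate, stress test earns payment 271 and no stress test earns 183.
Solvent: stress test gives 271 − 54 = 217; no stress test gives 183 − 0 = 183. No deviation. ✓
Distressed: no stress test gives 183 − 0 = 183; stress test gives 271 − 155 = 116. No deviation. ✓
Both incentive constraints hold.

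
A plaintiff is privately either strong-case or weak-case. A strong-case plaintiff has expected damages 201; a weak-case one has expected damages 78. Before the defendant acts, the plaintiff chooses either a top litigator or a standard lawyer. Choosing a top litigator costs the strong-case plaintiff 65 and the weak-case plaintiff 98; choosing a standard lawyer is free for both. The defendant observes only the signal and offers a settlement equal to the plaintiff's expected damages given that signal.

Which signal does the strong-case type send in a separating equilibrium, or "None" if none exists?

Try strong-case → top litigator, weak-case → standard lawyer:
  If types separate, top litigator earns payment 201 and standard lawyer earns 78.
  Strong-case: top litigator gives 201 − 65 = 136; standard lawyer gives 78 − 0 = 78. No deviation. ✓
  Weak-case: standard lawyer gives 78 − 0 = 78; top litigator gives 201 − 98 = 103. Would deviate. ✗
Try strong-case → standard lawyer, weak-case → top litigator:
  If types separate, standard lawyer earns payment 201 and top litigator earns 78.
  Strong-case: standard lawyer gives 201 − 0 = 201; top litigator gives 78 − 65 = 13. No deviation. ✓
  Weak-case: top litigator gives 78 − 98 = -20; standard lawyer gives 201 − 0 = 201. Would deviate. ✗
Neither assignment is incentive-compatible.

None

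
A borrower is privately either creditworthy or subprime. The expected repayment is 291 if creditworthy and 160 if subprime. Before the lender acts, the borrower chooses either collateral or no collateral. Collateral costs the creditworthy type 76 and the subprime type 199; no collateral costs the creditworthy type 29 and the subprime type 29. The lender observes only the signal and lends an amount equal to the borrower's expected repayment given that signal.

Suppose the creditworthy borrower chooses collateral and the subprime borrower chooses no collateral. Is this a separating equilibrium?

If types separate, collateral earns payment 291 and no collateral earns 160.
Creditworthy: collateral gives 291 − 76 = 215; no collateral gives 160 − 29 = 131. No deviation. ✓
Subprime: no collateral gives 160 − 29 = 131; collateral gives 291 − 199 = 92. No deviation. ✓
Neither type gains from mimicking the other.

Yes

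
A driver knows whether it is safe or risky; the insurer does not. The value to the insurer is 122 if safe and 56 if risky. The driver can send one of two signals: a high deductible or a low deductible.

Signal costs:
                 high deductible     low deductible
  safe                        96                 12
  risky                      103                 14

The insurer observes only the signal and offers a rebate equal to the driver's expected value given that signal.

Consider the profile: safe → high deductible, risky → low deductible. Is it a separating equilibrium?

Under separation the insurer infers type exactly: high deductible → safe (pays 122), low deductible → risky (pays 56).
Safe: high deductible gives 122 − 96 = 26; low deductible gives 56 − 12 = 44. Would deviate. ✗
Risky: low deductible gives 56 − 14 = 42; high deductible gives 122 − 103 = 19. No deviation. ✓

No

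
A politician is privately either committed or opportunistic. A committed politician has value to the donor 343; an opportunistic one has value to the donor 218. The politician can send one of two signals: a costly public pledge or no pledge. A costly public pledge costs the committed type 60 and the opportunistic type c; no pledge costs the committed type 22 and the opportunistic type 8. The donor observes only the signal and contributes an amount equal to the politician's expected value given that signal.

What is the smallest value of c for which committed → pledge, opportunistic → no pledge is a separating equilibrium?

133

Under separation: pledge → committed (pays 343); no pledge → opportunistic (pays 218).
Committed: 343 − 60 = 283 ≥ 218 − 22 = 196. Holds regardless of c. ✓
Opportunistic: 218 − 8 ≥ 343 − c, so c ≥ 343 − 210 = 133.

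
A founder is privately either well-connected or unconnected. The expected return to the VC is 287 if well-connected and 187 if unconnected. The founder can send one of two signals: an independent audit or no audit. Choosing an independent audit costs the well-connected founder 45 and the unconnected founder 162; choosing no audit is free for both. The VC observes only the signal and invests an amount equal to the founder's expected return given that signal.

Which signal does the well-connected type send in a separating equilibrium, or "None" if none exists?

audit

Try well-connected → audit, unconnected → no audit:
  If types separate, audit earns payment 287 and no audit earns 187.
  Well-connected: audit gives 287 − 45 = 242; no audit gives 187 − 0 = 187. No deviation. ✓
  Unconnected: no audit gives 187 − 0 = 187; audit gives 287 − 162 = 125. No deviation. ✓
Both hold — the well-connected type sends audit.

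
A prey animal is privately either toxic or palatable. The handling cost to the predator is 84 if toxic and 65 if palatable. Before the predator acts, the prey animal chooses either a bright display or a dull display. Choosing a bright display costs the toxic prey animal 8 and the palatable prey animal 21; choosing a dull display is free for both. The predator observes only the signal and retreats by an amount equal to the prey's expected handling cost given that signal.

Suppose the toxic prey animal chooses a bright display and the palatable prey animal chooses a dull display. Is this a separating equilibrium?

If types separate, bright display earns payment 84 and dull display earns 65.
Toxic: bright display gives 84 − 8 = 76; dull display gives 65 − 0 = 65. No deviation. ✓
Palatable: dull display gives 65 − 0 = 65; bright display gives 84 − 21 = 63. No deviation. ✓
Neither type gains from mimicking the other.

Yes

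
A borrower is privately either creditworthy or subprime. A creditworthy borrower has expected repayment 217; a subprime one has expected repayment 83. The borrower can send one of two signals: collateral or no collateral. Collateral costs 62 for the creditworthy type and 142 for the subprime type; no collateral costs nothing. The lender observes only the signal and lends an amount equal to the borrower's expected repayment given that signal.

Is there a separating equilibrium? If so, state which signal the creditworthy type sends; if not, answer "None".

Try creditworthy → collateral, subprime → no collateral:
  If types separate, collateral earns payment 217 and no collateral earns 83.
  Creditworthy: collateral gives 217 − 62 = 155; no collateral gives 83 − 0 = 83. No deviation. ✓
  Subprime: no collateral gives 83 − 0 = 83; collateral gives 217 − 142 = 75. No deviation. ✓
Both hold — the creditworthy type sends collateral.

collateral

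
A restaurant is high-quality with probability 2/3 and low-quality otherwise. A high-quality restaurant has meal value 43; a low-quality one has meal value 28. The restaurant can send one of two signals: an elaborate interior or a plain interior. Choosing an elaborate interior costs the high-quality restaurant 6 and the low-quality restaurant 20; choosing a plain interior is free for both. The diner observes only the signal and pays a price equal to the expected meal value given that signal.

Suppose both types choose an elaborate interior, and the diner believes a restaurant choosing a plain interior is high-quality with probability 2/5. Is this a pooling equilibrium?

At the pooled signal (elaborate interior) the diner holds the prior 2/3 and pays 2/3·43 + 1/3·28 = 38. Off-path (plain interior) belief 2/5 gives 2/5·43 + 3/5·28 = 34.
High-quality: elaborate interior gives 38 − 6 = 32; plain interior gives 34 − 0 = 34. Deviates. ✗
Low-quality: elaborate interior gives 38 − 20 = 18; plain interior gives 34 − 0 = 34. Deviates. ✗

No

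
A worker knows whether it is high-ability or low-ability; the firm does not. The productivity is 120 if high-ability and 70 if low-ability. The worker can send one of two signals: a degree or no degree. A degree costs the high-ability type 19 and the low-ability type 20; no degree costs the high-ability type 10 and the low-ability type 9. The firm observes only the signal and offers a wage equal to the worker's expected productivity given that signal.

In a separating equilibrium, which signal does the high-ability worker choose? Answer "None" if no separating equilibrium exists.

Try high-ability → degree, low-ability → no degree:
  If types separate, degree earns payment 120 and no degree earns 70.
  High-ability: degree gives 120 − 19 = 101; no degree gives 70 − 10 = 60. No deviation. ✓
  Low-ability: no degree gives 70 − 9 = 61; degree gives 120 − 20 = 100. Would deviate. ✗
Try high-ability → no degree, low-ability → degree:
  If types separate, no degree earns payment 120 and degree earns 70.
  High-ability: no degree gives 120 − 10 = 110; degree gives 70 − 19 = 51. No deviation. ✓
  Low-ability: degree gives 70 − 20 = 50; no degree gives 120 − 9 = 111. Would deviate. ✗
Neither assignment is incentive-compatible.

None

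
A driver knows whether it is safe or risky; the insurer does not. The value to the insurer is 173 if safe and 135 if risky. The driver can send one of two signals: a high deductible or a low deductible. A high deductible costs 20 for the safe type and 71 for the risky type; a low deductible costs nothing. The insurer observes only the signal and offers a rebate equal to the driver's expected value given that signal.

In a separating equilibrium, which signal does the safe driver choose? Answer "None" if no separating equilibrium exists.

high deductible

Try safe → high deductible, risky → low deductible:
  If types separate, high deductible earns payment 173 and low deductible earns 135.
  Safe: high deductible gives 173 − 20 = 153; low deductible gives 135 − 0 = 135. No deviation. ✓
  Risky: low deductible gives 135 − 0 = 135; high deductible gives 173 − 71 = 102. No deviation. ✓
Both hold — the safe type sends high deductible.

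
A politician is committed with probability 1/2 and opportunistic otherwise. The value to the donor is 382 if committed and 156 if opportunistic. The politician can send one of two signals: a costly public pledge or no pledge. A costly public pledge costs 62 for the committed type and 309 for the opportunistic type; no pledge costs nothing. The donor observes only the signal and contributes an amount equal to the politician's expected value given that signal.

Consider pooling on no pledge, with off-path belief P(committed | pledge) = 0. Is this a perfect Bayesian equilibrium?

Yes

On the equilibrium path (no pledge) the donor holds the prior 1/2 and pays 1/2·382 + 1/2·156 = 269. Off-path (pledge) belief 0 gives 0·382 + 1·156 = 156.
Committed: no pledge gives 269 − 0 = 269; pledge gives 156 − 62 = 94. Stays. ✓
Opportunistic: no pledge gives 269 − 0 = 269; pledge gives 156 − 309 = -153. Stays. ✓
Beliefs are Bayes-consistent on-path and both types best-respond.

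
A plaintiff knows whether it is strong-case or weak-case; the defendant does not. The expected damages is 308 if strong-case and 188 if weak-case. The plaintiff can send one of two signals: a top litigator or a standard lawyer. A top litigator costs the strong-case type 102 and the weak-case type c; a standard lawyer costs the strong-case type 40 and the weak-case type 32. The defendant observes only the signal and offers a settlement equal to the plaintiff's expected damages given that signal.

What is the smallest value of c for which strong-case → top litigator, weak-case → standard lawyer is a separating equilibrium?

152

Under separation: top litigator → strong-case (pays 308); standard lawyer → weak-case (pays 188).
Strong-case: 308 − 102 = 206 ≥ 188 − 40 = 148. Holds regardless of c. ✓
Weak-case: 188 − 32 ≥ 308 − c, so c ≥ 308 − 156 = 152.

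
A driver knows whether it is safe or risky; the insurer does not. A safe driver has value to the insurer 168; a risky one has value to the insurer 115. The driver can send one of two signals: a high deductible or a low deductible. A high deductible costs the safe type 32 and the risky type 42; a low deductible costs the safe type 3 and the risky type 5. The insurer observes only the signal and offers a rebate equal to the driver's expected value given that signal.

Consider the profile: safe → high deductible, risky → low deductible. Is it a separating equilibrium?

No

If types separate, high deductible earns payment 168 and low deductible earns 115.
Safe: high deductible gives 168 − 32 = 136; low deductible gives 115 − 3 = 112. No deviation. ✓
Risky: low deductible gives 115 − 5 = 110; high deductible gives 168 − 42 = 126. Would deviate. ✗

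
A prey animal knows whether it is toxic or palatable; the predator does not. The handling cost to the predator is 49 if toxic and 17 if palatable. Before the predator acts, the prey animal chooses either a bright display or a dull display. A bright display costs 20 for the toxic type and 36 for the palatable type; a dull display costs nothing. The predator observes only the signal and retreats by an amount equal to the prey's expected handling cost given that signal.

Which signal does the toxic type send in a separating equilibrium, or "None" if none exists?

Try toxic → bright display, palatable → dull display:
  If types separate, bright display earns payment 49 and dull display earns 17.
  Toxic: bright display gives 49 − 20 = 29; dull display gives 17 − 0 = 17. No deviation. ✓
  Palatable: dull display gives 17 − 0 = 17; bright display gives 49 − 36 = 13. No deviation. ✓
Both hold — the toxic type sends bright display.

bright display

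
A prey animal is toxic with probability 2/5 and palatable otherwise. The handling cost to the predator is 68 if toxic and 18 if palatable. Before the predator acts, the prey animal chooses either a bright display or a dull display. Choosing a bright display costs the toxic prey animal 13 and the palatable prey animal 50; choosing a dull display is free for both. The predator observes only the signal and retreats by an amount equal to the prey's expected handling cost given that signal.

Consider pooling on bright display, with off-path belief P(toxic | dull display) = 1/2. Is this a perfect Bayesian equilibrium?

On the equilibrium path (bright display) the predator holds the prior 2/5 and pays 2/5·68 + 3/5·18 = 38. Off-path (dull display) belief 1/2 gives 1/2·68 + 1/2·18 = 43.
Toxic: bright display gives 38 − 13 = 25; dull display gives 43 − 0 = 43. Deviates. ✗
Palatable: bright display gives 38 − 50 = -12; dull display gives 43 − 0 = 43. Deviates. ✗

No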